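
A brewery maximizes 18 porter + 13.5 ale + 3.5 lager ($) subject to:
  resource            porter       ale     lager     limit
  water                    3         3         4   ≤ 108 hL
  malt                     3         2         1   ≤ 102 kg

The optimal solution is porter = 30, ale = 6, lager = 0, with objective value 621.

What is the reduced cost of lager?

At the optimum: water uses 108 of 108 (binding); malt uses 102 of 102 (binding).
The binding rows give the dual system: 3·y_water + 3·y_malt = 18 and 3·y_water + 2·y_malt = 13.5.
This yields shadow prices y_water = 1.5, y_malt = 4.5.
Reduced cost of lager: c₃ − yᵀa₃ = 3.5 − (1.5·4 + 4.5·1) = 3.5 − 10.5 = -7.

-7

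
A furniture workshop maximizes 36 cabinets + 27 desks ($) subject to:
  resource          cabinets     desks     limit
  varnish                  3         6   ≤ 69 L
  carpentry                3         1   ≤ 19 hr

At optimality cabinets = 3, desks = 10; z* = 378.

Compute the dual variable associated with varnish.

3

Both varnish and carpentry are binding at x*.
From A_Bᵀ y = c: 3·y_varnish + 3·y_carpentry = 36; 6·y_varnish + 1·y_carpentry = 27.
Solving: y_varnish = 3, y_carpentry = 9.
Shadow price of varnish = 3.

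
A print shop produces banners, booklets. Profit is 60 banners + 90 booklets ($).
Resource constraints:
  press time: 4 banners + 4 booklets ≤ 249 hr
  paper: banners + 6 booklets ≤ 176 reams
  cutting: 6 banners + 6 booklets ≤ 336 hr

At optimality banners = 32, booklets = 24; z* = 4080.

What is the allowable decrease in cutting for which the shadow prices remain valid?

Binding constraints: paper, cutting. The basis is B = [[1,6],[6,6]] with det -30.
Per unit decrease in cutting, x* moves by d = (-0.2, 0.0333).
The basis stays optimal until banners reaches 0; allowable decrease = 160 hr.

160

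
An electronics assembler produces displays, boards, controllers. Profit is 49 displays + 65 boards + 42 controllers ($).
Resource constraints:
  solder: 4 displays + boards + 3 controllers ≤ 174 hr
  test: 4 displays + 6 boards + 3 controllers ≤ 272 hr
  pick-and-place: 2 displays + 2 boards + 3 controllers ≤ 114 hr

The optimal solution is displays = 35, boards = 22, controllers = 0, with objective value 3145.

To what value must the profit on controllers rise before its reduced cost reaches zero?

49.5

Check each constraint at x*: solder 162/174 (slack 12); test 272/272 (tight); pick-and-place 114/114 (tight).
Since solder is not tight, its dual is 0.
From A_Bᵀ y = c: 4·y_test + 2·y_pick-and-place = 49; 6·y_test + 2·y_pick-and-place = 65.
Solving: y_test = 8, y_pick-and-place = 8.5.
controllers enters the basis when its profit ≥ yᵀa₃ = 8·3 + 8.5·3 = 49.5.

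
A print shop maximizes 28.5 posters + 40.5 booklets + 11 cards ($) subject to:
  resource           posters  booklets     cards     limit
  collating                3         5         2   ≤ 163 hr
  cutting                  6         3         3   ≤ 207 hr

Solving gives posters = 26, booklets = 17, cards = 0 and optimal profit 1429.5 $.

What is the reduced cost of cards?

Check each constraint at x*: collating 163/163 (tight); cutting 207/207 (tight).
Dual feasibility on the basic columns requires 3·y_collating + 6·y_cutting = 28.5, 5·y_collating + 3·y_cutting = 40.5.
This yields shadow prices y_collating = 7.5, y_cutting = 1.
Reduced cost of cards: c₃ − yᵀa₃ = 11 − (7.5·2 + 1·3) = 11 − 18 = -7.

-7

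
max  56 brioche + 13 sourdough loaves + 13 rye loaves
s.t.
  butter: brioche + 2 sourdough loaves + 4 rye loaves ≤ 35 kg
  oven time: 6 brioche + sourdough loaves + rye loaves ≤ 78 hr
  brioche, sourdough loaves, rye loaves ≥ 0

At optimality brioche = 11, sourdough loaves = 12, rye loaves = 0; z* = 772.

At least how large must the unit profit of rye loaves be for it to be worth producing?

Check each constraint at x*: butter 35/35 (tight); oven time 78/78 (tight).
Dual feasibility on the basic columns requires 1·y_butter + 6·y_oven time = 56, 2·y_butter + 1·y_oven time = 13.
This yields shadow prices y_butter = 2, y_oven time = 9.
rye loaves enters the basis when its profit ≥ yᵀa₃ = 2·4 + 9·1 = 17.

17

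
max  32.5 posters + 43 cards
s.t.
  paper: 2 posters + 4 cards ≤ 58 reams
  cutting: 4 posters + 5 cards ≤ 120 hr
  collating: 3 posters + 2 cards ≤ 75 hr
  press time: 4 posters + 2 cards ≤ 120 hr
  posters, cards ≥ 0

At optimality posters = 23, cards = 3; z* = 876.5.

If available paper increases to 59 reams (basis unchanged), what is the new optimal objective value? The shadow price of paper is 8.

Δb = 1, so new z* = 876.5 + (8)·(1) = 876.5 + 8 = 884.5.

884.5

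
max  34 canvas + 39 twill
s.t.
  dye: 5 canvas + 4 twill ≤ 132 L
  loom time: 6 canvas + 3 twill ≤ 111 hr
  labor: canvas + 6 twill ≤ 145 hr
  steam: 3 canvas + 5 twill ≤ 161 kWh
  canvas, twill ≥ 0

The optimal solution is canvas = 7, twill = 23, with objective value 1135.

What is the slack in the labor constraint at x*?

labor used = 1·7 + 6·23 = 145; slack = 145 − 145 = 0.

0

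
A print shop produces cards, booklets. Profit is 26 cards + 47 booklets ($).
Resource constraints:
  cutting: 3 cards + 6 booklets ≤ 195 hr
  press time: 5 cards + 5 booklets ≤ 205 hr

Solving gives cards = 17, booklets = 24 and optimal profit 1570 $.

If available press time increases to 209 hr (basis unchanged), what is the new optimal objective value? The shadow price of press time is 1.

1574

Δb = 4, so new z* = 1570 + (1)·(4) = 1570 + 4 = 1574.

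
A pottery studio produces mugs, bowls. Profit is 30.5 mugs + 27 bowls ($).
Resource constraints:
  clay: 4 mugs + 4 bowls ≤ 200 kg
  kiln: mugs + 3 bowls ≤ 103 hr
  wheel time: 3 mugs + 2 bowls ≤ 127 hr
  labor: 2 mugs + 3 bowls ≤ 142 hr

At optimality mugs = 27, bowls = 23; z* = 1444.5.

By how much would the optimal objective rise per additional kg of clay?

5

Binding: clay and wheel time. Non-binding: kiln (7 unused), labor (19 unused).
By complementary slackness, y = 0 for the non-binding constraints.
Dual feasibility on the basic columns requires 4·y_clay + 3·y_wheel time = 30.5, 4·y_clay + 2·y_wheel time = 27.
This yields shadow prices y_clay = 5, y_wheel time = 3.5.
Shadow price of clay = 5.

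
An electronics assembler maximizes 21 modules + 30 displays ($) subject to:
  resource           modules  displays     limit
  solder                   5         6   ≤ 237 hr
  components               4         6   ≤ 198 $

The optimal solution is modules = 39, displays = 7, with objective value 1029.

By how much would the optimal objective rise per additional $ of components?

4

At the optimum: solder uses 237 of 237 (binding); components uses 198 of 198 (binding).
From A_Bᵀ y = c: 5·y_solder + 4·y_components = 21; 6·y_solder + 6·y_components = 30.
This yields shadow prices y_solder = 1, y_components = 4.
Shadow price of components = 4.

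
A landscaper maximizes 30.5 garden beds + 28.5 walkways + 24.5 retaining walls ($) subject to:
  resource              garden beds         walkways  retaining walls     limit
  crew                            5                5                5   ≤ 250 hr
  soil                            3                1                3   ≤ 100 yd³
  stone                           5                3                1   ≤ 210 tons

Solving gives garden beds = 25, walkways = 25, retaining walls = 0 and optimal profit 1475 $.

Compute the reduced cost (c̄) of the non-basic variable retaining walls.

-6

Check each constraint at x*: crew 250/250 (tight); soil 100/100 (tight); stone 200/210 (slack 10).
Since stone is not tight, its dual is 0.
From A_Bᵀ y = c: 5·y_crew + 3·y_soil = 30.5; 5·y_crew + 1·y_soil = 28.5.
Solving: y_crew = 5.5, y_soil = 1.
Reduced cost of retaining walls: c₃ − yᵀa₃ = 24.5 − (5.5·5 + 1·3) = 24.5 − 30.5 = -6.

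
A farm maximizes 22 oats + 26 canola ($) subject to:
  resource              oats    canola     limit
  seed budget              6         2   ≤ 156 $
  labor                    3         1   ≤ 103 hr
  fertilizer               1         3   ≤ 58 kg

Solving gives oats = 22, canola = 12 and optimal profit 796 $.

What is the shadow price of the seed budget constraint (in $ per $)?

Binding: seed budget and fertilizer. Non-binding: labor (25 unused).
By complementary slackness, y = 0 for the non-binding constraint.
The binding rows give the dual system: 6·y_seed budget + 1·y_fertilizer = 22 and 2·y_seed budget + 3·y_fertilizer = 26.
Solving: y_seed budget = 2.5, y_fertilizer = 7.
Shadow price of seed budget = 2.5.

2.5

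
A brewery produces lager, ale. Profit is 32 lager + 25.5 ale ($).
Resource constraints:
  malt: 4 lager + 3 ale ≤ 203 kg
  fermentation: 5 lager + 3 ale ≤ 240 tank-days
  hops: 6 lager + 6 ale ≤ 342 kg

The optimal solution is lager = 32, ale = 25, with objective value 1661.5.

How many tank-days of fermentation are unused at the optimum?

fermentation used = 5·32 + 3·25 = 235; slack = 240 − 235 = 5.

5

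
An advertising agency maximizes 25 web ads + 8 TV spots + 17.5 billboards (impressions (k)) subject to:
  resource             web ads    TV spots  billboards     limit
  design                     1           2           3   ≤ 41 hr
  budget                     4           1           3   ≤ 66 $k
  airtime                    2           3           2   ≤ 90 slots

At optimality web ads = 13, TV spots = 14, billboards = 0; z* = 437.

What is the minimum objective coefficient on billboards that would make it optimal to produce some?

Check each constraint at x*: design 41/41 (tight); budget 66/66 (tight); airtime 68/90 (slack 22).
By complementary slackness, y = 0 for the non-binding constraint.
Dual feasibility on the basic columns requires 1·y_design + 4·y_budget = 25, 2·y_design + 1·y_budget = 8.
→ y_design = 1 and y_budget = 6.
billboards enters the basis when its profit ≥ yᵀa₃ = 1·3 + 6·3 = 21.

21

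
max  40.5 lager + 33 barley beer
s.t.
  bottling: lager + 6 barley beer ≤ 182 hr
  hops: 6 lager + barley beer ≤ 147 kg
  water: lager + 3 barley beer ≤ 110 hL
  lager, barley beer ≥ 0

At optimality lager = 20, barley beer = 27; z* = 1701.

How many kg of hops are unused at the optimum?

0

hops used = 6·20 + 1·27 = 147; slack = 147 − 147 = 0.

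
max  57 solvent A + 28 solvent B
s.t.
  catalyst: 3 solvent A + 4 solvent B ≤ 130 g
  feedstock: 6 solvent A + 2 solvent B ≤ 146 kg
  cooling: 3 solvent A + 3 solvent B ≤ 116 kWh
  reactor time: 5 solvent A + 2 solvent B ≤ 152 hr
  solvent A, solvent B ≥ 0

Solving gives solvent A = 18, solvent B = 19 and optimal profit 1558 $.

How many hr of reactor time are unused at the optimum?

24

reactor time used = 5·18 + 2·19 = 128; slack = 152 − 128 = 24.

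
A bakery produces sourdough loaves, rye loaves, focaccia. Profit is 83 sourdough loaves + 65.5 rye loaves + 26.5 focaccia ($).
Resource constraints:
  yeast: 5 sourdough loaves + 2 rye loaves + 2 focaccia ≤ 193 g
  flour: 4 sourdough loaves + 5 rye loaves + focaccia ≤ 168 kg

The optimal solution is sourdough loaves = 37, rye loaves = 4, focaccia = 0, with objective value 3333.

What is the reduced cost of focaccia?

-1

At the optimum: yeast uses 193 of 193 (binding); flour uses 168 of 168 (binding).
Dual feasibility on the basic columns requires 5·y_yeast + 4·y_flour = 83, 2·y_yeast + 5·y_flour = 65.5.
This yields shadow prices y_yeast = 9, y_flour = 9.5.
Reduced cost of focaccia: c₃ − yᵀa₃ = 26.5 − (9·2 + 9.5·1) = 26.5 − 27.5 = -1.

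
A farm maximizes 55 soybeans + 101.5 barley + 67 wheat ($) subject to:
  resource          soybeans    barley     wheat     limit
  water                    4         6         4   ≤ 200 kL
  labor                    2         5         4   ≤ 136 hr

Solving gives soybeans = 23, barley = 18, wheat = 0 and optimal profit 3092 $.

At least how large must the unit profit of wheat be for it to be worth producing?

At the optimum: water uses 200 of 200 (binding); labor uses 136 of 136 (binding).
Dual feasibility on the basic columns requires 4·y_water + 2·y_labor = 55, 6·y_water + 5·y_labor = 101.5.
→ y_water = 9 and y_labor = 9.5.
wheat enters the basis when its profit ≥ yᵀa₃ = 9·4 + 9.5·4 = 74.

74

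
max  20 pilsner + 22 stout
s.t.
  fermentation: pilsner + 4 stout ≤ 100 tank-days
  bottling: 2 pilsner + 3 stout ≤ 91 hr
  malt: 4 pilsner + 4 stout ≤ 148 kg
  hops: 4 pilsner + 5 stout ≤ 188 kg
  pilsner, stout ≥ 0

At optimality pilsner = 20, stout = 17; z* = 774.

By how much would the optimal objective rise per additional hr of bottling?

Check each constraint at x*: fermentation 88/100 (slack 12); bottling 91/91 (tight); malt 148/148 (tight); hops 165/188 (slack 23).
By complementary slackness, y = 0 for the non-binding constraints.
From A_Bᵀ y = c: 2·y_bottling + 4·y_malt = 20; 3·y_bottling + 4·y_malt = 22.
→ y_bottling = 2 and y_malt = 4.
Shadow price of bottling = 2.

2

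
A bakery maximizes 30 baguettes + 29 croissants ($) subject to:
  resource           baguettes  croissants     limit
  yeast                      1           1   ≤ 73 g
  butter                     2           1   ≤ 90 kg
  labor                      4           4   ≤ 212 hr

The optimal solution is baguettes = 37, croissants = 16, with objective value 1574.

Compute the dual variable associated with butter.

Check each constraint at x*: yeast 53/73 (slack 20); butter 90/90 (tight); labor 212/212 (tight).
Slack constraints have shadow price 0 (complementary slackness).
The binding rows give the dual system: 2·y_butter + 4·y_labor = 30 and 1·y_butter + 4·y_labor = 29.
→ y_butter = 1 and y_labor = 7.
Shadow price of butter = 1.

1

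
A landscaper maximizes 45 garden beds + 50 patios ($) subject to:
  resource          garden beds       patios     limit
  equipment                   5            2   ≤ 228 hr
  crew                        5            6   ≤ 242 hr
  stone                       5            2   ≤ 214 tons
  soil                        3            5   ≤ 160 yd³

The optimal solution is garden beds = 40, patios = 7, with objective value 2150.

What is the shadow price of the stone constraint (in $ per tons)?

Check each constraint at x*: equipment 214/228 (slack 14); crew 242/242 (tight); stone 214/214 (tight); soil 155/160 (slack 5).
Since equipment, soil are not tight, their duals are 0.
Dual feasibility on the basic columns requires 5·y_crew + 5·y_stone = 45, 6·y_crew + 2·y_stone = 50.
→ y_crew = 8 and y_stone = 1.
Shadow price of stone = 1.

1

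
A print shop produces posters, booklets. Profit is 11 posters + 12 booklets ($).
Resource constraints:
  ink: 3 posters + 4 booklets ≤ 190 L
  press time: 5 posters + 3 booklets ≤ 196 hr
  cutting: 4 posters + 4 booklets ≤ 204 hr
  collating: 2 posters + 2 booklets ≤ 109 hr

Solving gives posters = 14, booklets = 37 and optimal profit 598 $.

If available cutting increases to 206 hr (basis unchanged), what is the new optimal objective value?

Binding: ink and cutting. Non-binding: press time (15 unused), collating (7 unused).
Since press time, collating are not tight, their duals are 0.
Dual feasibility on the basic columns requires 3·y_ink + 4·y_cutting = 11, 4·y_ink + 4·y_cutting = 12.
This yields shadow prices y_ink = 1, y_cutting = 2.
Δz = y_cutting·Δb = 2 × (2) = 4, so new z* = 598 + 4 = 602.

602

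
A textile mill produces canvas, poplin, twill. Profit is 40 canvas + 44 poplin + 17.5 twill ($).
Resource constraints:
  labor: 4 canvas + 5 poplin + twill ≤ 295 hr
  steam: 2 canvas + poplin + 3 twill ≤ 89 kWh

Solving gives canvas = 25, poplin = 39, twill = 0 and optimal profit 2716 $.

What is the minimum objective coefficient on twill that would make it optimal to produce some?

20

At the optimum: labor uses 295 of 295 (binding); steam uses 89 of 89 (binding).
Dual feasibility on the basic columns requires 4·y_labor + 2·y_steam = 40, 5·y_labor + 1·y_steam = 44.
This yields shadow prices y_labor = 8, y_steam = 4.
twill enters the basis when its profit ≥ yᵀa₃ = 8·1 + 4·3 = 20.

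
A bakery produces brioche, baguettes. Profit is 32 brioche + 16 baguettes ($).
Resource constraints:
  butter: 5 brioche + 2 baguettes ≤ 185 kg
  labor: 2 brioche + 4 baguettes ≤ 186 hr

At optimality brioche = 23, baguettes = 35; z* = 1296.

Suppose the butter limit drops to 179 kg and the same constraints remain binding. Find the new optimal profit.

At the optimum: butter uses 185 of 185 (binding); labor uses 186 of 186 (binding).
From A_Bᵀ y = c: 5·y_butter + 2·y_labor = 32; 2·y_butter + 4·y_labor = 16.
Solving: y_butter = 6, y_labor = 1.
Δz = y_butter·Δb = 6 × (-6) = -36, so new z* = 1296 − 36 = 1260.

1260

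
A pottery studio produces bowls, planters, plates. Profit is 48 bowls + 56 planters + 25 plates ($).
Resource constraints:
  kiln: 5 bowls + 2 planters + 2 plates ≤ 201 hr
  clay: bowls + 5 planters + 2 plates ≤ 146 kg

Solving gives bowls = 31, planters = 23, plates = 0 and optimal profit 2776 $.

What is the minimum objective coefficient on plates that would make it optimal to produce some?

Both kiln and clay are binding at x*.
From A_Bᵀ y = c: 5·y_kiln + 1·y_clay = 48; 2·y_kiln + 5·y_clay = 56.
This yields shadow prices y_kiln = 8, y_clay = 8.
plates enters the basis when its profit ≥ yᵀa₃ = 8·2 + 8·2 = 32.

32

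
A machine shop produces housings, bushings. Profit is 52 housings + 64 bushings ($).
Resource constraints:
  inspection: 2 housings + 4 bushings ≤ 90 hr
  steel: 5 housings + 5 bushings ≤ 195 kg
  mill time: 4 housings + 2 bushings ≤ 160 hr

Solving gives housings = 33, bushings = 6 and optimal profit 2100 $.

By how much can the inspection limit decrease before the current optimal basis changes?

12

Binding constraints: inspection, steel. The basis is B = [[2,4],[5,5]] with det -10.
Per unit decrease in inspection, x* moves by d = (0.5, -0.5).
The basis stays optimal until bushings reaches 0; allowable decrease = 12 hr.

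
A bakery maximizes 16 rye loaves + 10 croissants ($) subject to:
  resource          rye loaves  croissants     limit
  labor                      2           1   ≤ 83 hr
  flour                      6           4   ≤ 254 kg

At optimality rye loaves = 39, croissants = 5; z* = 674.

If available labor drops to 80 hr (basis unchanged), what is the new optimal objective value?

668

Both labor and flour are binding at x*.
Dual feasibility on the basic columns requires 2·y_labor + 6·y_flour = 16, 1·y_labor + 4·y_flour = 10.
Solving: y_labor = 2, y_flour = 2.
Δz = y_labor·Δb = 2 × (-3) = -6, so new z* = 674 − 6 = 668.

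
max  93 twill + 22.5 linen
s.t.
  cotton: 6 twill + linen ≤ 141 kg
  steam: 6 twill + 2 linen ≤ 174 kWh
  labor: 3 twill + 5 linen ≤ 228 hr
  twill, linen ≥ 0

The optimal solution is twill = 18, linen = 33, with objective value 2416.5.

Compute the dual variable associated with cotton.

At the optimum: cotton uses 141 of 141 (binding); steam uses 174 of 174 (binding); labor uses 219 of 228 (slack = 9).
By complementary slackness, y = 0 for the non-binding constraint.
From A_Bᵀ y = c: 6·y_cotton + 6·y_steam = 93; 1·y_cotton + 2·y_steam = 22.5.
→ y_cotton = 8.5 and y_steam = 7.
Shadow price of cotton = 8.5.

8.5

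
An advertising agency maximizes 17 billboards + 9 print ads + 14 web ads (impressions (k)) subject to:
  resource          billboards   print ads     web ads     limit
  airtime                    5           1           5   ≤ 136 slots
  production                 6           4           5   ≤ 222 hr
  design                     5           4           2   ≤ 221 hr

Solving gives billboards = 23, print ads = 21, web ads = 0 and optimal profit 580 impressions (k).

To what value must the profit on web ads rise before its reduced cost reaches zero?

15

Check each constraint at x*: airtime 136/136 (tight); production 222/222 (tight); design 199/221 (slack 22).
By complementary slackness, y = 0 for the non-binding constraint.
Dual feasibility on the basic columns requires 5·y_airtime + 6·y_production = 17, 1·y_airtime + 4·y_production = 9.
→ y_airtime = 1 and y_production = 2.
web ads enters the basis when its profit ≥ yᵀa₃ = 1·5 + 2·5 = 15.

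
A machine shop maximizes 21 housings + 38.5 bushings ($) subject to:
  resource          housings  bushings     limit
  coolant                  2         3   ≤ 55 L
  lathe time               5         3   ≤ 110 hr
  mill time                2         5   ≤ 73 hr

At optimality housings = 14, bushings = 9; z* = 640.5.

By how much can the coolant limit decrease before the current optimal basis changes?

11.2

Binding constraints: coolant, mill time. The basis is B = [[2,3],[2,5]] with det 4.
Per unit decrease in coolant, x* moves by d = (-1.25, 0.5).
The basis stays optimal until housings reaches 0; allowable decrease = 11.2 L.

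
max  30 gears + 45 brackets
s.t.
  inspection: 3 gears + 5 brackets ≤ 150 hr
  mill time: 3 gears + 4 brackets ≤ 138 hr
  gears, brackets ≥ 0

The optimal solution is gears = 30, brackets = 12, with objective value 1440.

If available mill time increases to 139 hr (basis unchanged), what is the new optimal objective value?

Both inspection and mill time are binding at x*.
Dual feasibility on the basic columns requires 3·y_inspection + 3·y_mill time = 30, 5·y_inspection + 4·y_mill time = 45.
Solving: y_inspection = 5, y_mill time = 5.
Δz = y_mill time·Δb = 5 × (1) = 5, so new z* = 1440 + 5 = 1445.

1445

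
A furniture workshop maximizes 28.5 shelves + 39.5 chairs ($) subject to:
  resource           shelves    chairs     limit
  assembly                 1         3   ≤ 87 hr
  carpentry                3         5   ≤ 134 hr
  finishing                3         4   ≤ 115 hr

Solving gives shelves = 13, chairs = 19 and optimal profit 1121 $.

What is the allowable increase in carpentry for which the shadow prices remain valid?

9.75

Binding constraints: carpentry, finishing. The basis is B = [[3,5],[3,4]] with det -3.
Per unit increase in carpentry, x* moves by d = (-1.3333, 1).
The basis stays optimal until shelves reaches 0; allowable increase = 9.75 hr.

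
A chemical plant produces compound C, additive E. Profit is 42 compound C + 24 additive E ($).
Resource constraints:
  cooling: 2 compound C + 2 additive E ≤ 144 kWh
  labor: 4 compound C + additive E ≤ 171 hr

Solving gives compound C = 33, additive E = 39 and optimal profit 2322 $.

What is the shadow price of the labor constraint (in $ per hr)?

6

Check each constraint at x*: cooling 144/144 (tight); labor 171/171 (tight).
Dual feasibility on the basic columns requires 2·y_cooling + 4·y_labor = 42, 2·y_cooling + 1·y_labor = 24.
→ y_cooling = 9 and y_labor = 6.
Shadow price of labor = 6.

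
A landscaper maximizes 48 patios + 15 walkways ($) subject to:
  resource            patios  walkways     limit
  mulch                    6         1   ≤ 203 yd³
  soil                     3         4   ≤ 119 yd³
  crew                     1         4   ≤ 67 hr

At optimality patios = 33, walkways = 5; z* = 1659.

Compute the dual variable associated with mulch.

At the optimum: mulch uses 203 of 203 (binding); soil uses 119 of 119 (binding); crew uses 53 of 67 (slack = 14).
By complementary slackness, y = 0 for the non-binding constraint.
From A_Bᵀ y = c: 6·y_mulch + 3·y_soil = 48; 1·y_mulch + 4·y_soil = 15.
Solving: y_mulch = 7, y_soil = 2.
Shadow price of mulch = 7.

7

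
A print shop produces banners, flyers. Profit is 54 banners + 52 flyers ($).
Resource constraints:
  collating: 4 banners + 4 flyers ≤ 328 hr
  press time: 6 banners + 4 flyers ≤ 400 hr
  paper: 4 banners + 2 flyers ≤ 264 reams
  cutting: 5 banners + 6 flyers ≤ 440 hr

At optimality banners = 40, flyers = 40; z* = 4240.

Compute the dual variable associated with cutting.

6

At the optimum: collating uses 320 of 328 (slack = 8); press time uses 400 of 400 (binding); paper uses 240 of 264 (slack = 24); cutting uses 440 of 440 (binding).
Slack constraints have shadow price 0 (complementary slackness).
Dual feasibility on the basic columns requires 6·y_press time + 5·y_cutting = 54, 4·y_press time + 6·y_cutting = 52.
This yields shadow prices y_press time = 4, y_cutting = 6.
Shadow price of cutting = 6.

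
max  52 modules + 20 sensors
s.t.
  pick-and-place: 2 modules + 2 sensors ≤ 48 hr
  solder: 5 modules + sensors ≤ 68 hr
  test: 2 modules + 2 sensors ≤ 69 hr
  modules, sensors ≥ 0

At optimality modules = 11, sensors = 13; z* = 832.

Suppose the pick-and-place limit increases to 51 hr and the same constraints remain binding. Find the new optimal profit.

Binding: pick-and-place and solder. Non-binding: test (21 unused).
Since test is not tight, its dual is 0.
Dual feasibility on the basic columns requires 2·y_pick-and-place + 5·y_solder = 52, 2·y_pick-and-place + 1·y_solder = 20.
Solving: y_pick-and-place = 6, y_solder = 8.
Δz = y_pick-and-place·Δb = 6 × (3) = 18, so new z* = 832 + 18 = 850.

850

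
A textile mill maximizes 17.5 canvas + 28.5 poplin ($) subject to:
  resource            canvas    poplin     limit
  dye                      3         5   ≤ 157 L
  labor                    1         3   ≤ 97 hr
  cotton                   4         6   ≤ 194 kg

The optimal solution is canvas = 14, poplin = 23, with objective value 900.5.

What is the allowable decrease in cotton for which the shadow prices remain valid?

5.6

Binding constraints: dye, cotton. The basis is B = [[3,5],[4,6]] with det -2.
Per unit decrease in cotton, x* moves by d = (-2.5, 1.5).
The basis stays optimal until canvas reaches 0; allowable decrease = 5.6 kg.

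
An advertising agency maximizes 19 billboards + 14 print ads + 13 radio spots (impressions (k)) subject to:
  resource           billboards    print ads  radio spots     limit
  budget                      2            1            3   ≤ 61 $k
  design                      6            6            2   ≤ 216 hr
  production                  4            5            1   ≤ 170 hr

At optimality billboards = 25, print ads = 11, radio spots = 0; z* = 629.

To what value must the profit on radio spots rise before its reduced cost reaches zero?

Check each constraint at x*: budget 61/61 (tight); design 216/216 (tight); production 155/170 (slack 15).
Slack constraints have shadow price 0 (complementary slackness).
From A_Bᵀ y = c: 2·y_budget + 6·y_design = 19; 1·y_budget + 6·y_design = 14.
This yields shadow prices y_budget = 5, y_design = 1.5.
radio spots enters the basis when its profit ≥ yᵀa₃ = 5·3 + 1.5·2 = 18.

18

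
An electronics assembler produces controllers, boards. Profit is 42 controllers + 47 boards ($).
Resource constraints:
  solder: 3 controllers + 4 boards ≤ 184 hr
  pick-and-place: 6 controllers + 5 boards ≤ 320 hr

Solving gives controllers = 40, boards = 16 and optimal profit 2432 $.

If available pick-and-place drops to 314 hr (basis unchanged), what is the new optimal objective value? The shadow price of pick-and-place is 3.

Δb = -6, so new z* = 2432 + (3)·(-6) = 2432 − 18 = 2414.

2414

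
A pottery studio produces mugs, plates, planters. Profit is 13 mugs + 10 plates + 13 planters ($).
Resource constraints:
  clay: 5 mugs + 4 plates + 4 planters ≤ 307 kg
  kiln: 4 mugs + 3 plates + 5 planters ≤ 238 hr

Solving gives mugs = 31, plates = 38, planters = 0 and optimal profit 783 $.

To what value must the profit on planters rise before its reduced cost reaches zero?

14

Both clay and kiln are binding at x*.
Dual feasibility on the basic columns requires 5·y_clay + 4·y_kiln = 13, 4·y_clay + 3·y_kiln = 10.
Solving: y_clay = 1, y_kiln = 2.
planters enters the basis when its profit ≥ yᵀa₃ = 1·4 + 2·5 = 14.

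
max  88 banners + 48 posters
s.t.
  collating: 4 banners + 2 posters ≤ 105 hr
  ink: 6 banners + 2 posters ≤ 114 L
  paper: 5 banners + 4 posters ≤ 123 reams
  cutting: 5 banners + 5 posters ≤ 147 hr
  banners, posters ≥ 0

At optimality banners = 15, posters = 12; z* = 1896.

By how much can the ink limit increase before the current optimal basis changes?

Binding constraints: ink, paper. The basis is B = [[6,2],[5,4]] with det 14.
Per unit increase in ink, x* moves by d = (0.2857, -0.3571).
The basis stays optimal until posters reaches 0; allowable increase = 33.6 L.

33.6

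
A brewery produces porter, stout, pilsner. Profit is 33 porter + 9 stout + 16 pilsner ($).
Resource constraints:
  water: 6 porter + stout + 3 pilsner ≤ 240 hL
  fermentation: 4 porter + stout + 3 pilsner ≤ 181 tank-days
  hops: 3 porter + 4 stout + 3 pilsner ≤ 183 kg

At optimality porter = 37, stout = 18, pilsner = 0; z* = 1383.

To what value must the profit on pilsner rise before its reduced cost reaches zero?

18

Check each constraint at x*: water 240/240 (tight); fermentation 166/181 (slack 15); hops 183/183 (tight).
By complementary slackness, y = 0 for the non-binding constraint.
From A_Bᵀ y = c: 6·y_water + 3·y_hops = 33; 1·y_water + 4·y_hops = 9.
This yields shadow prices y_water = 5, y_hops = 1.
pilsner enters the basis when its profit ≥ yᵀa₃ = 5·3 + 1·3 = 18.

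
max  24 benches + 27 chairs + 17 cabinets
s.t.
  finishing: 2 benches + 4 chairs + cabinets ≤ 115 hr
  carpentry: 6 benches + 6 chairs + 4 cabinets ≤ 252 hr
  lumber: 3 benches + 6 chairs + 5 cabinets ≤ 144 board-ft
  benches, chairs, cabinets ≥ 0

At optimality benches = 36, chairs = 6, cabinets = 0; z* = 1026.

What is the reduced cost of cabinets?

Binding: carpentry and lumber. Non-binding: finishing (19 unused).
By complementary slackness, y = 0 for the non-binding constraint.
The binding rows give the dual system: 6·y_carpentry + 3·y_lumber = 24 and 6·y_carpentry + 6·y_lumber = 27.
This yields shadow prices y_carpentry = 3.5, y_lumber = 1.
Reduced cost of cabinets: c₃ − yᵀa₃ = 17 − (3.5·4 + 1·5) = 17 − 19 = -2.

-2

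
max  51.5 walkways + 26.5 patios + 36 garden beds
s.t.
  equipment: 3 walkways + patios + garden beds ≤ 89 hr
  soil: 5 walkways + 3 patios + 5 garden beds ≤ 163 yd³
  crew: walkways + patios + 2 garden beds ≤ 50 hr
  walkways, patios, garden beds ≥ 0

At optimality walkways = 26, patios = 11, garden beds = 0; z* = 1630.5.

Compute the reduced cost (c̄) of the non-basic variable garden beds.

-4.5

At the optimum: equipment uses 89 of 89 (binding); soil uses 163 of 163 (binding); crew uses 37 of 50 (slack = 13).
Since crew is not tight, its dual is 0.
From A_Bᵀ y = c: 3·y_equipment + 5·y_soil = 51.5; 1·y_equipment + 3·y_soil = 26.5.
→ y_equipment = 5.5 and y_soil = 7.
Reduced cost of garden beds: c₃ − yᵀa₃ = 36 − (5.5·1 + 7·5) = 36 − 40.5 = -4.5.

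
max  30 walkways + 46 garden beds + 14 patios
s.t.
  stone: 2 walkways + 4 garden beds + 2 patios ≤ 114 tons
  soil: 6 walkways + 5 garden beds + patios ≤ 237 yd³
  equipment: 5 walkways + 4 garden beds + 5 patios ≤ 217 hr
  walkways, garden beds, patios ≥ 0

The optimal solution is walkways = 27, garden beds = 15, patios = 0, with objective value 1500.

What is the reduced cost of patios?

Binding: stone and soil. Non-binding: equipment (22 unused).
Slack constraints have shadow price 0 (complementary slackness).
Dual feasibility on the basic columns requires 2·y_stone + 6·y_soil = 30, 4·y_stone + 5·y_soil = 46.
This yields shadow prices y_stone = 9, y_soil = 2.
Reduced cost of patios: c₃ − yᵀa₃ = 14 − (9·2 + 2·1) = 14 − 20 = -6.

-6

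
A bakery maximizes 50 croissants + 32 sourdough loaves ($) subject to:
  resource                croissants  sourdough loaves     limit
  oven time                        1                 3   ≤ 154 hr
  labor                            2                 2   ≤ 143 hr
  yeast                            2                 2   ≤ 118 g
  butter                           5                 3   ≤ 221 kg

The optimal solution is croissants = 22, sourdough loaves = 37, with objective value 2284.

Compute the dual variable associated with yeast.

At the optimum: oven time uses 133 of 154 (slack = 21); labor uses 118 of 143 (slack = 25); yeast uses 118 of 118 (binding); butter uses 221 of 221 (binding).
Since oven time, labor are not tight, their duals are 0.
Dual feasibility on the basic columns requires 2·y_yeast + 5·y_butter = 50, 2·y_yeast + 3·y_butter = 32.
This yields shadow prices y_yeast = 2.5, y_butter = 9.
Shadow price of yeast = 2.5.

2.5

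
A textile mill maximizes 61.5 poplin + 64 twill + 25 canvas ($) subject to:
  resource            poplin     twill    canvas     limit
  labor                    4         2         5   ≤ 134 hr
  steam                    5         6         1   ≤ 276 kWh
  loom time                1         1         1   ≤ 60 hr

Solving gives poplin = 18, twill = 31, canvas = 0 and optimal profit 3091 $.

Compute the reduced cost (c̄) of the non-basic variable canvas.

At the optimum: labor uses 134 of 134 (binding); steam uses 276 of 276 (binding); loom time uses 49 of 60 (slack = 11).
Since loom time is not tight, its dual is 0.
The binding rows give the dual system: 4·y_labor + 5·y_steam = 61.5 and 2·y_labor + 6·y_steam = 64.
This yields shadow prices y_labor = 3.5, y_steam = 9.5.
Reduced cost of canvas: c₃ − yᵀa₃ = 25 − (3.5·5 + 9.5·1) = 25 − 27 = -2.

-2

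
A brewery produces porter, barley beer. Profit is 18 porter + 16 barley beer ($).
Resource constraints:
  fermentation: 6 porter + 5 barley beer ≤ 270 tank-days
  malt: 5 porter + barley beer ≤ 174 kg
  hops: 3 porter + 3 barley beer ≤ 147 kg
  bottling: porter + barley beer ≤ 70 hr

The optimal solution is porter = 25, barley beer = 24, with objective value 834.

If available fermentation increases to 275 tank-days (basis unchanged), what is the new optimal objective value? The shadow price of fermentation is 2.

Δb = 5, so new z* = 834 + (2)·(5) = 834 + 10 = 844.

844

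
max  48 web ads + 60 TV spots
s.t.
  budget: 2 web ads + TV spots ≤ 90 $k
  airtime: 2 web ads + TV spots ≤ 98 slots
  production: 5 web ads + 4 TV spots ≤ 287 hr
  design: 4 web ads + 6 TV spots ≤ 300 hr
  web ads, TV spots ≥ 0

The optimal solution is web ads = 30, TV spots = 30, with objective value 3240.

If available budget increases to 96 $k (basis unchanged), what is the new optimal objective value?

Check each constraint at x*: budget 90/90 (tight); airtime 90/98 (slack 8); production 270/287 (slack 17); design 300/300 (tight).
By complementary slackness, y = 0 for the non-binding constraints.
From A_Bᵀ y = c: 2·y_budget + 4·y_design = 48; 1·y_budget + 6·y_design = 60.
Solving: y_budget = 6, y_design = 9.
Δz = y_budget·Δb = 6 × (6) = 36, so new z* = 3240 + 36 = 3276.

3276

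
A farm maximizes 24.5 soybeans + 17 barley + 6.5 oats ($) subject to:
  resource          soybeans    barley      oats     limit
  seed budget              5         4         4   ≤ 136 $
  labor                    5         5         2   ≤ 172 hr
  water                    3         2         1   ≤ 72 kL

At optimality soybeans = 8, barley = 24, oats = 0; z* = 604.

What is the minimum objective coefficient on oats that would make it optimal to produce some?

10.5

Check each constraint at x*: seed budget 136/136 (tight); labor 160/172 (slack 12); water 72/72 (tight).
By complementary slackness, y = 0 for the non-binding constraint.
Dual feasibility on the basic columns requires 5·y_seed budget + 3·y_water = 24.5, 4·y_seed budget + 2·y_water = 17.
Solving: y_seed budget = 1, y_water = 6.5.
oats enters the basis when its profit ≥ yᵀa₃ = 1·4 + 6.5·1 = 10.5.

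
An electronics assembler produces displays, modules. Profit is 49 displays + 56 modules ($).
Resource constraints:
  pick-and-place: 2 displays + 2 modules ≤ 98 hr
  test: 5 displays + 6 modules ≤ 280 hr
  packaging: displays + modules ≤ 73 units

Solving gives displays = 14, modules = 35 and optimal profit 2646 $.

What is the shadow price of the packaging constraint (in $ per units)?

0

At the optimum: pick-and-place uses 98 of 98 (binding); test uses 280 of 280 (binding); packaging uses 49 of 73 (slack = 24).
Slack constraints have shadow price 0 (complementary slackness).
From A_Bᵀ y = c: 2·y_pick-and-place + 5·y_test = 49; 2·y_pick-and-place + 6·y_test = 56.
Solving: y_pick-and-place = 7, y_test = 7.
Shadow price of packaging = 0.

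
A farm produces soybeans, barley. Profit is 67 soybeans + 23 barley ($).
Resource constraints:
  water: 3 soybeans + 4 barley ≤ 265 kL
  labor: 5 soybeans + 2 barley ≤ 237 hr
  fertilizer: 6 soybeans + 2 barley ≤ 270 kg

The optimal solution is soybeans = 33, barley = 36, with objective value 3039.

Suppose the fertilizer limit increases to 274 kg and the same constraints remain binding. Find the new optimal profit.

3077

Check each constraint at x*: water 243/265 (slack 22); labor 237/237 (tight); fertilizer 270/270 (tight).
Since water is not tight, its dual is 0.
The binding rows give the dual system: 5·y_labor + 6·y_fertilizer = 67 and 2·y_labor + 2·y_fertilizer = 23.
→ y_labor = 2 and y_fertilizer = 9.5.
Δz = y_fertilizer·Δb = 9.5 × (4) = 38, so new z* = 3039 + 38 = 3077.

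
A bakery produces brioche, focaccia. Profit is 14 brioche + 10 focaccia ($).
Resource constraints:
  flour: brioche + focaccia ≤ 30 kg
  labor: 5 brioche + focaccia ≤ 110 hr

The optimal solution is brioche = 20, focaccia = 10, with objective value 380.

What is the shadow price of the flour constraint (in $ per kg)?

9

Check each constraint at x*: flour 30/30 (tight); labor 110/110 (tight).
The binding rows give the dual system: 1·y_flour + 5·y_labor = 14 and 1·y_flour + 1·y_labor = 10.
Solving: y_flour = 9, y_labor = 1.
Shadow price of flour = 9.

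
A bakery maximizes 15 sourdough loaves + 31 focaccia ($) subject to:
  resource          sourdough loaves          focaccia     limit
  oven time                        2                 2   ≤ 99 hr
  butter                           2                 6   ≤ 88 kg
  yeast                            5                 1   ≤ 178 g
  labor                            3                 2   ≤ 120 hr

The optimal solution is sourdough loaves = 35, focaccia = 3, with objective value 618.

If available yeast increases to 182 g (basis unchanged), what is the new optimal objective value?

622

Check each constraint at x*: oven time 76/99 (slack 23); butter 88/88 (tight); yeast 178/178 (tight); labor 111/120 (slack 9).
By complementary slackness, y = 0 for the non-binding constraints.
The binding rows give the dual system: 2·y_butter + 5·y_yeast = 15 and 6·y_butter + 1·y_yeast = 31.
→ y_butter = 5 and y_yeast = 1.
Δz = y_yeast·Δb = 1 × (4) = 4, so new z* = 618 + 4 = 622.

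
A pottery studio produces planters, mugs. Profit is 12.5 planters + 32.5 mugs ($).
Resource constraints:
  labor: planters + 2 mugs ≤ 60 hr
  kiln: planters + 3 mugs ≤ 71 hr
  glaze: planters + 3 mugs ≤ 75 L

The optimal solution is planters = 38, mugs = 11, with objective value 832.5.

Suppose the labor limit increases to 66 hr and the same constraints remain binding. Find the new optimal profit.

Binding: labor and kiln. Non-binding: glaze (4 unused).
Slack constraints have shadow price 0 (complementary slackness).
From A_Bᵀ y = c: 1·y_labor + 1·y_kiln = 12.5; 2·y_labor + 3·y_kiln = 32.5.
→ y_labor = 5 and y_kiln = 7.5.
Δz = y_labor·Δb = 5 × (6) = 30, so new z* = 832.5 + 30 = 862.5.

862.5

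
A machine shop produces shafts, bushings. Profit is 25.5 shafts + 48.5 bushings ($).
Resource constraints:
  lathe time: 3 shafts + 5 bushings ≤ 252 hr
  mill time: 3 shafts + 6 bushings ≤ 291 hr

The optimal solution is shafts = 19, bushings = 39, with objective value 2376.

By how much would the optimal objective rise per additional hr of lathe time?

Both lathe time and mill time are binding at x*.
Dual feasibility on the basic columns requires 3·y_lathe time + 3·y_mill time = 25.5, 5·y_lathe time + 6·y_mill time = 48.5.
This yields shadow prices y_lathe time = 2.5, y_mill time = 6.
Shadow price of lathe time = 2.5.

2.5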